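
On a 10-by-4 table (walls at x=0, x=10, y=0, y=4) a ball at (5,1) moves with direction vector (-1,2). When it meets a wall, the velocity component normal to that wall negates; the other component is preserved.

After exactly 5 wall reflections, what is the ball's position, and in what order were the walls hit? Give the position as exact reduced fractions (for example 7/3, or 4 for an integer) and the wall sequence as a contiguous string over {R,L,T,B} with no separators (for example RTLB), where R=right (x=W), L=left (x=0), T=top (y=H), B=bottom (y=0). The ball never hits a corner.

Final position: (5/2,0)
Wall sequence: TBLTB

1. t=3/2 → T at (7/2,4); v=(-1,-2)
2. t=2 → B at (3/2,0); v=(-1,2)
3. t=3/2 → L at (0,3); v=(1,2)
4. t=1/2 → T at (1/2,4); v=(1,-2)
5. t=2 → B at (5/2,0); v=(1,2)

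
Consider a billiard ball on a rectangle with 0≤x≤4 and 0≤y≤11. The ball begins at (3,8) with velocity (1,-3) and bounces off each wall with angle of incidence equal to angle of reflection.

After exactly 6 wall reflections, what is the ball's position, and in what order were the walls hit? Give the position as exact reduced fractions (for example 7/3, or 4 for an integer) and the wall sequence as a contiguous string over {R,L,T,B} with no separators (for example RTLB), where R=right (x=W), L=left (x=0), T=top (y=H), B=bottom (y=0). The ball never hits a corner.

1. t=1 → R at (4,5); v=(-1,-3)
2. t=5/3 → B at (7/3,0); v=(-1,3)
3. t=7/3 → L at (0,7); v=(1,3)
4. t=4/3 → T at (4/3,11); v=(1,-3)
5. t=8/3 → R at (4,3); v=(-1,-3)
6. t=1 → B at (3,0); v=(-1,3)

Final position: (3,0)
Wall sequence: RBLTRB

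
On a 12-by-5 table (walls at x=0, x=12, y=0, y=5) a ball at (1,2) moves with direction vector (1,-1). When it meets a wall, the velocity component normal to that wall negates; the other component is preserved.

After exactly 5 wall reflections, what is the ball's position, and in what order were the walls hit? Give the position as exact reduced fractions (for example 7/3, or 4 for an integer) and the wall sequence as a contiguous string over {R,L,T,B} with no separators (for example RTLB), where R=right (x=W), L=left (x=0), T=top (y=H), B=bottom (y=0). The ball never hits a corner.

1. t=2 → B at (3,0); v=(1,1)
2. t=5 → T at (8,5); v=(1,-1)
3. t=4 → R at (12,1); v=(-1,-1)
4. t=1 → B at (11,0); v=(-1,1)
5. t=5 → T at (6,5); v=(-1,-1)

Final position: (6,5)
Wall sequence: BTRBT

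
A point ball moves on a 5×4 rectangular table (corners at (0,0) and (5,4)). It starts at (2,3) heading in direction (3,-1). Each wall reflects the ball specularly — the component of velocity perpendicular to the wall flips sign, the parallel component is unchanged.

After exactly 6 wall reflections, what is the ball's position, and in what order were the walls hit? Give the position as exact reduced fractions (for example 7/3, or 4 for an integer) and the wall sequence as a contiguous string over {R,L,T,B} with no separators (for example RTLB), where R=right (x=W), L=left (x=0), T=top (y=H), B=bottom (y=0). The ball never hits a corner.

1. t=1 → R at (5,2); v=(-3,-1)
2. t=5/3 → L at (0,1/3); v=(3,-1)
3. t=1/3 → B at (1,0); v=(3,1)
4. t=4/3 → R at (5,4/3); v=(-3,1)
5. t=5/3 → L at (0,3); v=(3,1)
6. t=1 → T at (3,4); v=(3,-1)

Final position: (3,4)
Wall sequence: RLBRLT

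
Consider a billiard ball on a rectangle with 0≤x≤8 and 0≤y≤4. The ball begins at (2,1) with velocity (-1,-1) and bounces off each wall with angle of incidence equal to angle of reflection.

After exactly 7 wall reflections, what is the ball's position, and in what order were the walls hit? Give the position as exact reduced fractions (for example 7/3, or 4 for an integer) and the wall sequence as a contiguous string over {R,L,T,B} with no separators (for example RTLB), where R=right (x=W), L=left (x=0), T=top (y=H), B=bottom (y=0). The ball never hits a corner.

Final position: (1,0)
Wall sequence: BLTBRTB

1. t=1 → B at (1,0); v=(-1,1)
2. t=1 → L at (0,1); v=(1,1)
3. t=3 → T at (3,4); v=(1,-1)
4. t=4 → B at (7,0); v=(1,1)
5. t=1 → R at (8,1); v=(-1,1)
6. t=3 → T at (5,4); v=(-1,-1)
7. t=4 → B at (1,0); v=(-1,1)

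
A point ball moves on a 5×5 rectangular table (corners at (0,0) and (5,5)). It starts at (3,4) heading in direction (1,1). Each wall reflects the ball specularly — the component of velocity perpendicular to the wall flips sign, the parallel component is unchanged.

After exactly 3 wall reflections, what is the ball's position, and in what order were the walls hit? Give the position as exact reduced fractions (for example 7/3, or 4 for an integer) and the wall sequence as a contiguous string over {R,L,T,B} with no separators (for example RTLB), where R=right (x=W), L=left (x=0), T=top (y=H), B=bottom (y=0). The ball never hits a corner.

1. t=1 → T at (4,5); v=(1,-1)
2. t=1 → R at (5,4); v=(-1,-1)
3. t=4 → B at (1,0); v=(-1,1)

Final position: (1,0)
Wall sequence: TRB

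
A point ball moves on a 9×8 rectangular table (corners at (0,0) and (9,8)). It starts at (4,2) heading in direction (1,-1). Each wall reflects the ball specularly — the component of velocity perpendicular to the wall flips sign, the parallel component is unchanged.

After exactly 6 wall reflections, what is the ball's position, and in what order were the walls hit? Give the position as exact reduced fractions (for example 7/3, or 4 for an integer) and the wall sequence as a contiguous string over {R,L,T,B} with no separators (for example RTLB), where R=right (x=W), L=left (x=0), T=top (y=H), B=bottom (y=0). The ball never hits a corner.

Final position: (9,5)
Wall sequence: BRTLBR

1. t=2 → B at (6,0); v=(1,1)
2. t=3 → R at (9,3); v=(-1,1)
3. t=5 → T at (4,8); v=(-1,-1)
4. t=4 → L at (0,4); v=(1,-1)
5. t=4 → B at (4,0); v=(1,1)
6. t=5 → R at (9,5); v=(-1,1)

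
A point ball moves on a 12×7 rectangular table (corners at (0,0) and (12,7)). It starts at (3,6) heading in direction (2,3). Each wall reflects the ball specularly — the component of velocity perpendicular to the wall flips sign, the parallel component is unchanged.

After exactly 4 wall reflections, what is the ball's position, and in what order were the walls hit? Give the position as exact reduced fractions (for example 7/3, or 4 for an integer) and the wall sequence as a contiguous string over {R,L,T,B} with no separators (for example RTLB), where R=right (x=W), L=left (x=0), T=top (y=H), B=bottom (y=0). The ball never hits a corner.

Final position: (11,7)
Wall sequence: TBRT

1. t=1/3 → T at (11/3,7); v=(2,-3)
2. t=7/3 → B at (25/3,0); v=(2,3)
3. t=11/6 → R at (12,11/2); v=(-2,3)
4. t=1/2 → T at (11,7); v=(-2,-3)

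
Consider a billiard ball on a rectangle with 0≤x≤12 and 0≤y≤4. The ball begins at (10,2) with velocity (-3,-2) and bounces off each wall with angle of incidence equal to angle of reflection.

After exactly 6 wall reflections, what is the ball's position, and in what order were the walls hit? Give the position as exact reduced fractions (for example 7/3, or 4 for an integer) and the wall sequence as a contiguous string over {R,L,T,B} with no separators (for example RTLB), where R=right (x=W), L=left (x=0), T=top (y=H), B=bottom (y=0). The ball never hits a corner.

Final position: (12,10/3)
Wall sequence: BTLBTR

1. t=1 → B at (7,0); v=(-3,2)
2. t=2 → T at (1,4); v=(-3,-2)
3. t=1/3 → L at (0,10/3); v=(3,-2)
4. t=5/3 → B at (5,0); v=(3,2)
5. t=2 → T at (11,4); v=(3,-2)
6. t=1/3 → R at (12,10/3); v=(-3,-2)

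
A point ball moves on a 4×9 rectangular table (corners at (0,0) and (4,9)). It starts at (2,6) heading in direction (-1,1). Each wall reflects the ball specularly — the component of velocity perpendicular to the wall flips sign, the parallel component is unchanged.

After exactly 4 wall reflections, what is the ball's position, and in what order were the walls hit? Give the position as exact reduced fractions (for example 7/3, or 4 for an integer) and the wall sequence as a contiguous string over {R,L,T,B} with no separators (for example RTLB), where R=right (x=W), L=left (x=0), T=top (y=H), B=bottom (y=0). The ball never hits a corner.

1. t=2 → L at (0,8); v=(1,1)
2. t=1 → T at (1,9); v=(1,-1)
3. t=3 → R at (4,6); v=(-1,-1)
4. t=4 → L at (0,2); v=(1,-1)

Final position: (0,2)
Wall sequence: LTRL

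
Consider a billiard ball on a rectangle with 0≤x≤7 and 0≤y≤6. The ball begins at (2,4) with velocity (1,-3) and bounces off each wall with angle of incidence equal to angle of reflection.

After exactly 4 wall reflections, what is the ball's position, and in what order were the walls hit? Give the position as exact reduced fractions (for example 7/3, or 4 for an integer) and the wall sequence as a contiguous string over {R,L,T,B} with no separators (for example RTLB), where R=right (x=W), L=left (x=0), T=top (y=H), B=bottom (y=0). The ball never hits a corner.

Final position: (20/3,0)
Wall sequence: BTRB

1. t=4/3 → B at (10/3,0); v=(1,3)
2. t=2 → T at (16/3,6); v=(1,-3)
3. t=5/3 → R at (7,1); v=(-1,-3)
4. t=1/3 → B at (20/3,0); v=(-1,3)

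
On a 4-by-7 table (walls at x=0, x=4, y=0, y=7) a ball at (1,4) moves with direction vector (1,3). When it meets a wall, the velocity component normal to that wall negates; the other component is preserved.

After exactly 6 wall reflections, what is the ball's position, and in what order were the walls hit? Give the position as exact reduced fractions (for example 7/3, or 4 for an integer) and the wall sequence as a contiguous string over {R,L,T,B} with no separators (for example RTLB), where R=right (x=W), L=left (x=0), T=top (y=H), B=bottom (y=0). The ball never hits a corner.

1. t=1 → T at (2,7); v=(1,-3)
2. t=2 → R at (4,1); v=(-1,-3)
3. t=1/3 → B at (11/3,0); v=(-1,3)
4. t=7/3 → T at (4/3,7); v=(-1,-3)
5. t=4/3 → L at (0,3); v=(1,-3)
6. t=1 → B at (1,0); v=(1,3)

Final position: (1,0)
Wall sequence: TRBTLB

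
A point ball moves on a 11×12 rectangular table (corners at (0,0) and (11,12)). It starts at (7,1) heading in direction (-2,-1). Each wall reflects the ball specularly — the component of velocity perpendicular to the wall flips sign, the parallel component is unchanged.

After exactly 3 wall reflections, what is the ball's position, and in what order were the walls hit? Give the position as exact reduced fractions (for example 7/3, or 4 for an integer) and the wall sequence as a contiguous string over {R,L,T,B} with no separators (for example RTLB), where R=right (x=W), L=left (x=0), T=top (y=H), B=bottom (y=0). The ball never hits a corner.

Final position: (11,8)
Wall sequence: BLR

1. t=1 → B at (5,0); v=(-2,1)
2. t=5/2 → L at (0,5/2); v=(2,1)
3. t=11/2 → R at (11,8); v=(-2,1)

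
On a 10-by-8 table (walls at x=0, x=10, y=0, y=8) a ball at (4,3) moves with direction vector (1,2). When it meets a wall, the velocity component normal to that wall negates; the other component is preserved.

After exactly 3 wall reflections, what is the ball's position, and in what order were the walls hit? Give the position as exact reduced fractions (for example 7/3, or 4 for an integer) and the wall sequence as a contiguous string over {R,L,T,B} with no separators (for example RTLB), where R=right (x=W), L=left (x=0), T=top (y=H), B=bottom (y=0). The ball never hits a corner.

1. t=5/2 → T at (13/2,8); v=(1,-2)
2. t=7/2 → R at (10,1); v=(-1,-2)
3. t=1/2 → B at (19/2,0); v=(-1,2)

Final position: (19/2,0)
Wall sequence: TRB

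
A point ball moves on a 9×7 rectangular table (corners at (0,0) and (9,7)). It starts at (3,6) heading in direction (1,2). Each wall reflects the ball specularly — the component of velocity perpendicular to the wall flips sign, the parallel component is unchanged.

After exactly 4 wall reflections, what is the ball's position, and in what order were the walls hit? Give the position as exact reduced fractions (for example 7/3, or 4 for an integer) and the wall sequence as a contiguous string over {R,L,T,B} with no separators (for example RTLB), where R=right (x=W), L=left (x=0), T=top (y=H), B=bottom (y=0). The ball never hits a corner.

1. t=1/2 → T at (7/2,7); v=(1,-2)
2. t=7/2 → B at (7,0); v=(1,2)
3. t=2 → R at (9,4); v=(-1,2)
4. t=3/2 → T at (15/2,7); v=(-1,-2)

Final position: (15/2,7)
Wall sequence: TBRT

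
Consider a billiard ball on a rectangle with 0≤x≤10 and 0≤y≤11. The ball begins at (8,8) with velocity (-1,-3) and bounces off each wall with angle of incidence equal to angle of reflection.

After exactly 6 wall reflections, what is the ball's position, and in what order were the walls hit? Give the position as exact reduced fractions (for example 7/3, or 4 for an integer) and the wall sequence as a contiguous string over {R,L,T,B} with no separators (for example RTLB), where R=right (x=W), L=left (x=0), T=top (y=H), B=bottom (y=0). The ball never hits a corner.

Final position: (28/3,0)
Wall sequence: BTLBTB

1. t=8/3 → B at (16/3,0); v=(-1,3)
2. t=11/3 → T at (5/3,11); v=(-1,-3)
3. t=5/3 → L at (0,6); v=(1,-3)
4. t=2 → B at (2,0); v=(1,3)
5. t=11/3 → T at (17/3,11); v=(1,-3)
6. t=11/3 → B at (28/3,0); v=(1,3)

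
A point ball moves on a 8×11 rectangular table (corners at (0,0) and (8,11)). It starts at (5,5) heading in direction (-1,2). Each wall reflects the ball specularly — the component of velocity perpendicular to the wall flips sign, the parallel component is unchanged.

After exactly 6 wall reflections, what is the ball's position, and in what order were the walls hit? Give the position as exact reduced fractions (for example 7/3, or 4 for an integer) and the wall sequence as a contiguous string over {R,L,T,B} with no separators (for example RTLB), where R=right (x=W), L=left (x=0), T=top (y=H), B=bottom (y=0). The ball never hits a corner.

1. t=3 → T at (2,11); v=(-1,-2)
2. t=2 → L at (0,7); v=(1,-2)
3. t=7/2 → B at (7/2,0); v=(1,2)
4. t=9/2 → R at (8,9); v=(-1,2)
5. t=1 → T at (7,11); v=(-1,-2)
6. t=11/2 → B at (3/2,0); v=(-1,2)

Final position: (3/2,0)
Wall sequence: TLBRTB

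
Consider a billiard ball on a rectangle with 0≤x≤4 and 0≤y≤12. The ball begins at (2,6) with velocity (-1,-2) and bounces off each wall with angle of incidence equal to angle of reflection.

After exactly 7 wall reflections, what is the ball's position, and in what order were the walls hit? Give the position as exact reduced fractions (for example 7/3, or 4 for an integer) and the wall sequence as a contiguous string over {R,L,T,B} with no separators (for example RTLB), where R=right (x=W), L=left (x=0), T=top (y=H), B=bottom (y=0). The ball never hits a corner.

1. t=2 → L at (0,2); v=(1,-2)
2. t=1 → B at (1,0); v=(1,2)
3. t=3 → R at (4,6); v=(-1,2)
4. t=3 → T at (1,12); v=(-1,-2)
5. t=1 → L at (0,10); v=(1,-2)
6. t=4 → R at (4,2); v=(-1,-2)
7. t=1 → B at (3,0); v=(-1,2)

Final position: (3,0)
Wall sequence: LBRTLRB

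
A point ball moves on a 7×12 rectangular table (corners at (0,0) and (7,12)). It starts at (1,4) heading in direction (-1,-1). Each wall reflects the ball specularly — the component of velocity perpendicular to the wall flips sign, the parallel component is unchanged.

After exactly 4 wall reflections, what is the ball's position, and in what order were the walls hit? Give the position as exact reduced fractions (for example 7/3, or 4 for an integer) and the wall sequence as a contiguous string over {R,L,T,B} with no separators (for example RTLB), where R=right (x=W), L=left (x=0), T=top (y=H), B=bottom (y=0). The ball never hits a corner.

Final position: (0,11)
Wall sequence: LBRL

1. t=1 → L at (0,3); v=(1,-1)
2. t=3 → B at (3,0); v=(1,1)
3. t=4 → R at (7,4); v=(-1,1)
4. t=7 → L at (0,11); v=(1,1)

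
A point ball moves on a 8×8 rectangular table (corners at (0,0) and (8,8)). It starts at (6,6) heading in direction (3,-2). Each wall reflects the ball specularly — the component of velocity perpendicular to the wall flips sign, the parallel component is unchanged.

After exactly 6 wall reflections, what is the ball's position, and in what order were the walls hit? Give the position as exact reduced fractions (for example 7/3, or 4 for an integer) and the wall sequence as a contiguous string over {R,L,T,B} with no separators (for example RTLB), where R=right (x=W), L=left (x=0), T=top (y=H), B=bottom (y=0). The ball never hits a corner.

1. t=2/3 → R at (8,14/3); v=(-3,-2)
2. t=7/3 → B at (1,0); v=(-3,2)
3. t=1/3 → L at (0,2/3); v=(3,2)
4. t=8/3 → R at (8,6); v=(-3,2)
5. t=1 → T at (5,8); v=(-3,-2)
6. t=5/3 → L at (0,14/3); v=(3,-2)

Final position: (0,14/3)
Wall sequence: RBLRTL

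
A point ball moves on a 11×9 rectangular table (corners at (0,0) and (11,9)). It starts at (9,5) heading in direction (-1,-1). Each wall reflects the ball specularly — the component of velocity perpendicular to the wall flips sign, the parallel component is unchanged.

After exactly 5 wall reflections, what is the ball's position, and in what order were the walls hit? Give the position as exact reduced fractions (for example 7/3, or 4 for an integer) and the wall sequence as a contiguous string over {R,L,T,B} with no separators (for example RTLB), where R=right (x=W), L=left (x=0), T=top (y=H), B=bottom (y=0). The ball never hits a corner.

Final position: (8,0)
Wall sequence: BLTRB

1. t=5 → B at (4,0); v=(-1,1)
2. t=4 → L at (0,4); v=(1,1)
3. t=5 → T at (5,9); v=(1,-1)
4. t=6 → R at (11,3); v=(-1,-1)
5. t=3 → B at (8,0); v=(-1,1)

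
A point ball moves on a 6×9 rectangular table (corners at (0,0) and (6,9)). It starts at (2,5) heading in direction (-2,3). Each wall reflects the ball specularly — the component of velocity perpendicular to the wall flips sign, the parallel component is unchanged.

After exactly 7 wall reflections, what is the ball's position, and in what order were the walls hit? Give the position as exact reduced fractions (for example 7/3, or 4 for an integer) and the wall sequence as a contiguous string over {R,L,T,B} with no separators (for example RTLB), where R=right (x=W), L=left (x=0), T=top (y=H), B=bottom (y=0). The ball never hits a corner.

1. t=1 → L at (0,8); v=(2,3)
2. t=1/3 → T at (2/3,9); v=(2,-3)
3. t=8/3 → R at (6,1); v=(-2,-3)
4. t=1/3 → B at (16/3,0); v=(-2,3)
5. t=8/3 → L at (0,8); v=(2,3)
6. t=1/3 → T at (2/3,9); v=(2,-3)
7. t=8/3 → R at (6,1); v=(-2,-3)

Final position: (6,1)
Wall sequence: LTRBLTR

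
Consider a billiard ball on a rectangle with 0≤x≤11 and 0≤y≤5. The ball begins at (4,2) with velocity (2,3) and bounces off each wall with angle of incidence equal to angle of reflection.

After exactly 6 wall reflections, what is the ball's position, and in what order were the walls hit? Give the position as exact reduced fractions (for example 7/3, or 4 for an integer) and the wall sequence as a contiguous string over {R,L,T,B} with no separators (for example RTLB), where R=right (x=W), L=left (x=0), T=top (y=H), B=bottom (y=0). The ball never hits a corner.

1. t=1 → T at (6,5); v=(2,-3)
2. t=5/3 → B at (28/3,0); v=(2,3)
3. t=5/6 → R at (11,5/2); v=(-2,3)
4. t=5/6 → T at (28/3,5); v=(-2,-3)
5. t=5/3 → B at (6,0); v=(-2,3)
6. t=5/3 → T at (8/3,5); v=(-2,-3)

Final position: (8/3,5)
Wall sequence: TBRTBT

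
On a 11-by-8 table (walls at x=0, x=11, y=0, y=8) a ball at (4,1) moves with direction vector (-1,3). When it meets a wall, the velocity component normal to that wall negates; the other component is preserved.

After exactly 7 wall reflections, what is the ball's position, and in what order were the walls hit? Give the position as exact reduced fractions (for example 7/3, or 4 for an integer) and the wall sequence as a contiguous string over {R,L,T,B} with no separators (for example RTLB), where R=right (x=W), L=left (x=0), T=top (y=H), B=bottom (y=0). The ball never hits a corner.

1. t=7/3 → T at (5/3,8); v=(-1,-3)
2. t=5/3 → L at (0,3); v=(1,-3)
3. t=1 → B at (1,0); v=(1,3)
4. t=8/3 → T at (11/3,8); v=(1,-3)
5. t=8/3 → B at (19/3,0); v=(1,3)
6. t=8/3 → T at (9,8); v=(1,-3)
7. t=2 → R at (11,2); v=(-1,-3)

Final position: (11,2)
Wall sequence: TLBTBTR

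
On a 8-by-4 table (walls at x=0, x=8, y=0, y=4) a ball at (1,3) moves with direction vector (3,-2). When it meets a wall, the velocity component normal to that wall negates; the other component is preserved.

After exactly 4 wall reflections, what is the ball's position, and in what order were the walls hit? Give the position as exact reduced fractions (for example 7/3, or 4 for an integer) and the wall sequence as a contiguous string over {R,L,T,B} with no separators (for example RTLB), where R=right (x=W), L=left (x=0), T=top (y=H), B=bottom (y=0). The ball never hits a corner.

1. t=3/2 → B at (11/2,0); v=(3,2)
2. t=5/6 → R at (8,5/3); v=(-3,2)
3. t=7/6 → T at (9/2,4); v=(-3,-2)
4. t=3/2 → L at (0,1); v=(3,-2)

Final position: (0,1)
Wall sequence: BRTL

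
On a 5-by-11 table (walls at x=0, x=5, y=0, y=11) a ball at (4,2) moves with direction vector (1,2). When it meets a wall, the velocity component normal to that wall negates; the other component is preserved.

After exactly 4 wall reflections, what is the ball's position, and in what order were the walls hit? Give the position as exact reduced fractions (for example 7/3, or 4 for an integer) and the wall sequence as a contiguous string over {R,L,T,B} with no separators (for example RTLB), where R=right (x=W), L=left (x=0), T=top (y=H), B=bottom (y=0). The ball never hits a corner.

1. t=1 → R at (5,4); v=(-1,2)
2. t=7/2 → T at (3/2,11); v=(-1,-2)
3. t=3/2 → L at (0,8); v=(1,-2)
4. t=4 → B at (4,0); v=(1,2)

Final position: (4,0)
Wall sequence: RTLB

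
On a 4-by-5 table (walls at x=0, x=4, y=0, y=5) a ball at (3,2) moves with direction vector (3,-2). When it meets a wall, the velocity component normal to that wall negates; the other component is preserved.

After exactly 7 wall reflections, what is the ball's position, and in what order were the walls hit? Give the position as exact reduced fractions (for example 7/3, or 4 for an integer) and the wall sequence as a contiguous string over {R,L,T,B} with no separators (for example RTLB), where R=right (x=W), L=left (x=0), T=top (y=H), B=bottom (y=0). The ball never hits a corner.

Final position: (4,2/3)
Wall sequence: RBLRTLR

1. t=1/3 → R at (4,4/3); v=(-3,-2)
2. t=2/3 → B at (2,0); v=(-3,2)
3. t=2/3 → L at (0,4/3); v=(3,2)
4. t=4/3 → R at (4,4); v=(-3,2)
5. t=1/2 → T at (5/2,5); v=(-3,-2)
6. t=5/6 → L at (0,10/3); v=(3,-2)
7. t=4/3 → R at (4,2/3); v=(-3,-2)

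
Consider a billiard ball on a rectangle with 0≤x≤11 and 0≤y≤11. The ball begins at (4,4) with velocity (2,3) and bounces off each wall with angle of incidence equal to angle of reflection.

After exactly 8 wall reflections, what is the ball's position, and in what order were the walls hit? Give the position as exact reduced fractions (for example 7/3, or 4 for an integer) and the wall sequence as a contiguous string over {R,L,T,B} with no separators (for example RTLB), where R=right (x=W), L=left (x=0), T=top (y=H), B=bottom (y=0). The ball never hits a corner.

1. t=7/3 → T at (26/3,11); v=(2,-3)
2. t=7/6 → R at (11,15/2); v=(-2,-3)
3. t=5/2 → B at (6,0); v=(-2,3)
4. t=3 → L at (0,9); v=(2,3)
5. t=2/3 → T at (4/3,11); v=(2,-3)
6. t=11/3 → B at (26/3,0); v=(2,3)
7. t=7/6 → R at (11,7/2); v=(-2,3)
8. t=5/2 → T at (6,11); v=(-2,-3)

Final position: (6,11)
Wall sequence: TRBLTBRT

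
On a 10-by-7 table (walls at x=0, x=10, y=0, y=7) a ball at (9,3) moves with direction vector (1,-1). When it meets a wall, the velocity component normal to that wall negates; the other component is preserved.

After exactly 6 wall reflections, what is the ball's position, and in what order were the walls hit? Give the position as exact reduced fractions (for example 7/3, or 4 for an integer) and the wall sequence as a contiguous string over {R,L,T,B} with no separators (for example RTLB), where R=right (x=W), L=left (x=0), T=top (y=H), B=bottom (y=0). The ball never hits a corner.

Final position: (10,4)
Wall sequence: RBTLBR

1. t=1 → R at (10,2); v=(-1,-1)
2. t=2 → B at (8,0); v=(-1,1)
3. t=7 → T at (1,7); v=(-1,-1)
4. t=1 → L at (0,6); v=(1,-1)
5. t=6 → B at (6,0); v=(1,1)
6. t=4 → R at (10,4); v=(-1,1)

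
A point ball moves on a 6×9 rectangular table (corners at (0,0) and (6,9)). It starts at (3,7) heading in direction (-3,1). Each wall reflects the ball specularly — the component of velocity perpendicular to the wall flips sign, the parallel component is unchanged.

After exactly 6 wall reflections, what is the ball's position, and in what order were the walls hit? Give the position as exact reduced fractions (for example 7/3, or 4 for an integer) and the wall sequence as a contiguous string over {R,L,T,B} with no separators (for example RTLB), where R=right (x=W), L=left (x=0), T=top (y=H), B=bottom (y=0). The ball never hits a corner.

1. t=1 → L at (0,8); v=(3,1)
2. t=1 → T at (3,9); v=(3,-1)
3. t=1 → R at (6,8); v=(-3,-1)
4. t=2 → L at (0,6); v=(3,-1)
5. t=2 → R at (6,4); v=(-3,-1)
6. t=2 → L at (0,2); v=(3,-1)

Final position: (0,2)
Wall sequence: LTRLRL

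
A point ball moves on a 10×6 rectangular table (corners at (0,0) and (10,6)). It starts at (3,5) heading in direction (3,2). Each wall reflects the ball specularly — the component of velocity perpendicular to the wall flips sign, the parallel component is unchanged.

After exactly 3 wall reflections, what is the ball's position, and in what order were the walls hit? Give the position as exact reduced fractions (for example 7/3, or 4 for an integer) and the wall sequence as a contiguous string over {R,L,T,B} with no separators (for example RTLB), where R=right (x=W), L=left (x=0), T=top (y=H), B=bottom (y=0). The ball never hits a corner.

1. t=1/2 → T at (9/2,6); v=(3,-2)
2. t=11/6 → R at (10,7/3); v=(-3,-2)
3. t=7/6 → B at (13/2,0); v=(-3,2)

Final position: (13/2,0)
Wall sequence: TRB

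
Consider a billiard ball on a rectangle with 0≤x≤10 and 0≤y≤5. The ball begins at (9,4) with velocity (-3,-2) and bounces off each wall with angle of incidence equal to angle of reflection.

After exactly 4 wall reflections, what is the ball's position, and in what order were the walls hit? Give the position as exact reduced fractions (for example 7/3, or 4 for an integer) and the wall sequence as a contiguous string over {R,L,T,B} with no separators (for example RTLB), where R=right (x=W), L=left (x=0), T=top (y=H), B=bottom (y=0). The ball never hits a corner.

Final position: (10,4/3)
Wall sequence: BLTR

1. t=2 → B at (3,0); v=(-3,2)
2. t=1 → L at (0,2); v=(3,2)
3. t=3/2 → T at (9/2,5); v=(3,-2)
4. t=11/6 → R at (10,4/3); v=(-3,-2)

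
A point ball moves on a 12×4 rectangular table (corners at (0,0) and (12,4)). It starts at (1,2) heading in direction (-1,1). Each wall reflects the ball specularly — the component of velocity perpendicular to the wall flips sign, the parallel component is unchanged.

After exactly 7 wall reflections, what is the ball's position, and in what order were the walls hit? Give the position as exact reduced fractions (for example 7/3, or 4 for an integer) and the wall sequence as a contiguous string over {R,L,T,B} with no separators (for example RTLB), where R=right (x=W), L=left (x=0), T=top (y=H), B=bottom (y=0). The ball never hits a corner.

Final position: (7,4)
Wall sequence: LTBTRBT

1. t=1 → L at (0,3); v=(1,1)
2. t=1 → T at (1,4); v=(1,-1)
3. t=4 → B at (5,0); v=(1,1)
4. t=4 → T at (9,4); v=(1,-1)
5. t=3 → R at (12,1); v=(-1,-1)
6. t=1 → B at (11,0); v=(-1,1)
7. t=4 → T at (7,4); v=(-1,-1)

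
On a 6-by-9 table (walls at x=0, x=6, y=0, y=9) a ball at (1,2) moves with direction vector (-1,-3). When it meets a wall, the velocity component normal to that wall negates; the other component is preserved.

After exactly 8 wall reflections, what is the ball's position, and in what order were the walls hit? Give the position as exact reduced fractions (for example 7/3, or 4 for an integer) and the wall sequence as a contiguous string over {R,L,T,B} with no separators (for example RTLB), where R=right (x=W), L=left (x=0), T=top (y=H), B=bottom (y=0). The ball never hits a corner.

1. t=2/3 → B at (1/3,0); v=(-1,3)
2. t=1/3 → L at (0,1); v=(1,3)
3. t=8/3 → T at (8/3,9); v=(1,-3)
4. t=3 → B at (17/3,0); v=(1,3)
5. t=1/3 → R at (6,1); v=(-1,3)
6. t=8/3 → T at (10/3,9); v=(-1,-3)
7. t=3 → B at (1/3,0); v=(-1,3)
8. t=1/3 → L at (0,1); v=(1,3)

Final position: (0,1)
Wall sequence: BLTBRTBL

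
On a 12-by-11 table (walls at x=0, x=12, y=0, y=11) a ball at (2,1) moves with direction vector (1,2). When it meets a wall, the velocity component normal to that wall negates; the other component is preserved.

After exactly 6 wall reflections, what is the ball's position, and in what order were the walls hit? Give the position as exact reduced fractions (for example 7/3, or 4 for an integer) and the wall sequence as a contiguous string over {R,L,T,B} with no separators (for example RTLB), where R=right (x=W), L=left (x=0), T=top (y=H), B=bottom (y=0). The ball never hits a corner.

Final position: (0,1)
Wall sequence: TRBTBL

1. t=5 → T at (7,11); v=(1,-2)
2. t=5 → R at (12,1); v=(-1,-2)
3. t=1/2 → B at (23/2,0); v=(-1,2)
4. t=11/2 → T at (6,11); v=(-1,-2)
5. t=11/2 → B at (1/2,0); v=(-1,2)
6. t=1/2 → L at (0,1); v=(1,2)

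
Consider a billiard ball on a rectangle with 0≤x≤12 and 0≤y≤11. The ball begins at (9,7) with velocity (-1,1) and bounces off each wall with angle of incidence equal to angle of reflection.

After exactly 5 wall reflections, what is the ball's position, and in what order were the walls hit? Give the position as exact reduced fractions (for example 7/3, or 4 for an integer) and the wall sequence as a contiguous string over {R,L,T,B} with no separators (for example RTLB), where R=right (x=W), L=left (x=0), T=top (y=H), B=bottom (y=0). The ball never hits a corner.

1. t=4 → T at (5,11); v=(-1,-1)
2. t=5 → L at (0,6); v=(1,-1)
3. t=6 → B at (6,0); v=(1,1)
4. t=6 → R at (12,6); v=(-1,1)
5. t=5 → T at (7,11); v=(-1,-1)

Final position: (7,11)
Wall sequence: TLBRT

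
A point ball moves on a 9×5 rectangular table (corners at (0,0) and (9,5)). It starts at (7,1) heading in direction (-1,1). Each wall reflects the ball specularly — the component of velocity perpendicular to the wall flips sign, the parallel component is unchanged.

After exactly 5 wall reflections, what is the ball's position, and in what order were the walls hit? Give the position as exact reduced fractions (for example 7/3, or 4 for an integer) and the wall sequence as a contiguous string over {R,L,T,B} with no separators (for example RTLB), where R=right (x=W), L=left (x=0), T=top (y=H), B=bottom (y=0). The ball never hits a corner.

1. t=4 → T at (3,5); v=(-1,-1)
2. t=3 → L at (0,2); v=(1,-1)
3. t=2 → B at (2,0); v=(1,1)
4. t=5 → T at (7,5); v=(1,-1)
5. t=2 → R at (9,3); v=(-1,-1)

Final position: (9,3)
Wall sequence: TLBTR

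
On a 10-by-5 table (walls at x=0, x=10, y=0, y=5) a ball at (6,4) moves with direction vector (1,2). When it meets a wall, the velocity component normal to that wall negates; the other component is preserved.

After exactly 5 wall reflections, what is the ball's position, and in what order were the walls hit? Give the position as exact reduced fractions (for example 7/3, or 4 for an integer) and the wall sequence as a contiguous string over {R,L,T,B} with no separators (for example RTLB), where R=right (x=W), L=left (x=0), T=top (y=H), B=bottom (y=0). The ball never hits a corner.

1. t=1/2 → T at (13/2,5); v=(1,-2)
2. t=5/2 → B at (9,0); v=(1,2)
3. t=1 → R at (10,2); v=(-1,2)
4. t=3/2 → T at (17/2,5); v=(-1,-2)
5. t=5/2 → B at (6,0); v=(-1,2)

Final position: (6,0)
Wall sequence: TBRTB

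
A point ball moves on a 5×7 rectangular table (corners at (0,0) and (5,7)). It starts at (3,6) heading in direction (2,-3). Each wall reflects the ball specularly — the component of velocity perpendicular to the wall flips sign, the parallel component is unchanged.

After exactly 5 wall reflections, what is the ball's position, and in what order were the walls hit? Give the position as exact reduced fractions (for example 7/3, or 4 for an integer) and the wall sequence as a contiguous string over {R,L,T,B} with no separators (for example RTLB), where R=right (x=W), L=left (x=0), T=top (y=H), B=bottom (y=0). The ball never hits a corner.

Final position: (5,2)
Wall sequence: RBLTR

1. t=1 → R at (5,3); v=(-2,-3)
2. t=1 → B at (3,0); v=(-2,3)
3. t=3/2 → L at (0,9/2); v=(2,3)
4. t=5/6 → T at (5/3,7); v=(2,-3)
5. t=5/3 → R at (5,2); v=(-2,-3)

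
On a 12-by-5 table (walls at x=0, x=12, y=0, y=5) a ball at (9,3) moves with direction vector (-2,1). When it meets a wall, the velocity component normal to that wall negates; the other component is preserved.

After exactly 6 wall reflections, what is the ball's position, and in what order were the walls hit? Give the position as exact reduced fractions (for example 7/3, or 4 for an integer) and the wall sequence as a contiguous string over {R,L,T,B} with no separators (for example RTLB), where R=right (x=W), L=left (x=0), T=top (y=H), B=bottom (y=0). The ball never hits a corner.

1. t=2 → T at (5,5); v=(-2,-1)
2. t=5/2 → L at (0,5/2); v=(2,-1)
3. t=5/2 → B at (5,0); v=(2,1)
4. t=7/2 → R at (12,7/2); v=(-2,1)
5. t=3/2 → T at (9,5); v=(-2,-1)
6. t=9/2 → L at (0,1/2); v=(2,-1)

Final position: (0,1/2)
Wall sequence: TLBRTL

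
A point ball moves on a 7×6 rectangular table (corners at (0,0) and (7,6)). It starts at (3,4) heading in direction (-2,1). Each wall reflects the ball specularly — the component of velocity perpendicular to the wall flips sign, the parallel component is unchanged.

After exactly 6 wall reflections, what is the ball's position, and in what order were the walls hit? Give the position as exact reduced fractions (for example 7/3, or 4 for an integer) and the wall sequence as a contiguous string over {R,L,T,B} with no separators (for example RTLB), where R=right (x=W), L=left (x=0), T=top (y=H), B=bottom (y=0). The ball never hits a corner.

1. t=3/2 → L at (0,11/2); v=(2,1)
2. t=1/2 → T at (1,6); v=(2,-1)
3. t=3 → R at (7,3); v=(-2,-1)
4. t=3 → B at (1,0); v=(-2,1)
5. t=1/2 → L at (0,1/2); v=(2,1)
6. t=7/2 → R at (7,4); v=(-2,1)

Final position: (7,4)
Wall sequence: LTRBLR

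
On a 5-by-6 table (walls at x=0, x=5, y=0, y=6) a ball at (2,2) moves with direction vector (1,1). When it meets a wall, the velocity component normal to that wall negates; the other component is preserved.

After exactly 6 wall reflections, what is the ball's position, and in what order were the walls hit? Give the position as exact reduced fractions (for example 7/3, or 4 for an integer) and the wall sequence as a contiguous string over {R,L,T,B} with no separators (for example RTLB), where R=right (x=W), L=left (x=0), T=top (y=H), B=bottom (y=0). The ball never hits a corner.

1. t=3 → R at (5,5); v=(-1,1)
2. t=1 → T at (4,6); v=(-1,-1)
3. t=4 → L at (0,2); v=(1,-1)
4. t=2 → B at (2,0); v=(1,1)
5. t=3 → R at (5,3); v=(-1,1)
6. t=3 → T at (2,6); v=(-1,-1)

Final position: (2,6)
Wall sequence: RTLBRT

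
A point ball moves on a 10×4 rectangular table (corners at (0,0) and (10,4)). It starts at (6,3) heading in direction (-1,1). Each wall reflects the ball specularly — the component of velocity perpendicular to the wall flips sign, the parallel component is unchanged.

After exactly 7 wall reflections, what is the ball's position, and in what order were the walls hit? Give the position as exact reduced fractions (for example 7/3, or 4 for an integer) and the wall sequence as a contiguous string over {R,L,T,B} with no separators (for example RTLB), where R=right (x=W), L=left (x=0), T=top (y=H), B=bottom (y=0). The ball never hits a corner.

Final position: (9,4)
Wall sequence: TBLTBRT

1. t=1 → T at (5,4); v=(-1,-1)
2. t=4 → B at (1,0); v=(-1,1)
3. t=1 → L at (0,1); v=(1,1)
4. t=3 → T at (3,4); v=(1,-1)
5. t=4 → B at (7,0); v=(1,1)
6. t=3 → R at (10,3); v=(-1,1)
7. t=1 → T at (9,4); v=(-1,-1)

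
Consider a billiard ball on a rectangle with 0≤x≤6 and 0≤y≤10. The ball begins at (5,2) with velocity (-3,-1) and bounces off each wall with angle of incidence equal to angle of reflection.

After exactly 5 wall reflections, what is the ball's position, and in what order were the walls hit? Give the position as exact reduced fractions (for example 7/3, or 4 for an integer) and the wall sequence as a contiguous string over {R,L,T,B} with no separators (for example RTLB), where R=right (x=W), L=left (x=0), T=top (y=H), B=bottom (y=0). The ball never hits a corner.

Final position: (6,17/3)
Wall sequence: LBRLR

1. t=5/3 → L at (0,1/3); v=(3,-1)
2. t=1/3 → B at (1,0); v=(3,1)
3. t=5/3 → R at (6,5/3); v=(-3,1)
4. t=2 → L at (0,11/3); v=(3,1)
5. t=2 → R at (6,17/3); v=(-3,1)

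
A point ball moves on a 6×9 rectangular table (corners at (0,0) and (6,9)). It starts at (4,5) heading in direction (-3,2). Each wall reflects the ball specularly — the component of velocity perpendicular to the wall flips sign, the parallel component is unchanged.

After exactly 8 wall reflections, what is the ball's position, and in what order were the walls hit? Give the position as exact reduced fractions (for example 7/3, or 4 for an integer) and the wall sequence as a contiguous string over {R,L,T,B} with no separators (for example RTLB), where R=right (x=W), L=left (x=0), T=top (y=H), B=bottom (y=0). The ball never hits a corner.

1. t=4/3 → L at (0,23/3); v=(3,2)
2. t=2/3 → T at (2,9); v=(3,-2)
3. t=4/3 → R at (6,19/3); v=(-3,-2)
4. t=2 → L at (0,7/3); v=(3,-2)
5. t=7/6 → B at (7/2,0); v=(3,2)
6. t=5/6 → R at (6,5/3); v=(-3,2)
7. t=2 → L at (0,17/3); v=(3,2)
8. t=5/3 → T at (5,9); v=(3,-2)

Final position: (5,9)
Wall sequence: LTRLBRLT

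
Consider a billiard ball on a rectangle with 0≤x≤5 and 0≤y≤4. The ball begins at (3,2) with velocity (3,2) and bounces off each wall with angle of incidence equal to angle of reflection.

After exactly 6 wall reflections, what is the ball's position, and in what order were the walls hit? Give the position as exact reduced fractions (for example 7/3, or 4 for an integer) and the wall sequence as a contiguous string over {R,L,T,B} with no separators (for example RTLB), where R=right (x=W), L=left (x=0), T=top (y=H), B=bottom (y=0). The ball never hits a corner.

Final position: (2,4)
Wall sequence: RTLBRT

1. t=2/3 → R at (5,10/3); v=(-3,2)
2. t=1/3 → T at (4,4); v=(-3,-2)
3. t=4/3 → L at (0,4/3); v=(3,-2)
4. t=2/3 → B at (2,0); v=(3,2)
5. t=1 → R at (5,2); v=(-3,2)
6. t=1 → T at (2,4); v=(-3,-2)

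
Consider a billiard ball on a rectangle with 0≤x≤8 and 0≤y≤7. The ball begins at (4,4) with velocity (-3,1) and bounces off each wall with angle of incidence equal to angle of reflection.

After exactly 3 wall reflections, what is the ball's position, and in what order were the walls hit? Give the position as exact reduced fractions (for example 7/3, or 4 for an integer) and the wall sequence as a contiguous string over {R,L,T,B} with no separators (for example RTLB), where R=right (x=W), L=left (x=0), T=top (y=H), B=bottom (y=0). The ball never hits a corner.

Final position: (8,6)
Wall sequence: LTR

1. t=4/3 → L at (0,16/3); v=(3,1)
2. t=5/3 → T at (5,7); v=(3,-1)
3. t=1 → R at (8,6); v=(-3,-1)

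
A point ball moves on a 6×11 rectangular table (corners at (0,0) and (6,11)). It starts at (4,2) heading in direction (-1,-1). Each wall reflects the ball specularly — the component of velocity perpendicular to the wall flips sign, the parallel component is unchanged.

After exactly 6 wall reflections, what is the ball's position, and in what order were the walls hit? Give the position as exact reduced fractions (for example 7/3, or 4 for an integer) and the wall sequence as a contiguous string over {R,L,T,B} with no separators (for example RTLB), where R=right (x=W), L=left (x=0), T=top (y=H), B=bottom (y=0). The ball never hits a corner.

Final position: (6,2)
Wall sequence: BLRTLR

1. t=2 → B at (2,0); v=(-1,1)
2. t=2 → L at (0,2); v=(1,1)
3. t=6 → R at (6,8); v=(-1,1)
4. t=3 → T at (3,11); v=(-1,-1)
5. t=3 → L at (0,8); v=(1,-1)
6. t=6 → R at (6,2); v=(-1,-1)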